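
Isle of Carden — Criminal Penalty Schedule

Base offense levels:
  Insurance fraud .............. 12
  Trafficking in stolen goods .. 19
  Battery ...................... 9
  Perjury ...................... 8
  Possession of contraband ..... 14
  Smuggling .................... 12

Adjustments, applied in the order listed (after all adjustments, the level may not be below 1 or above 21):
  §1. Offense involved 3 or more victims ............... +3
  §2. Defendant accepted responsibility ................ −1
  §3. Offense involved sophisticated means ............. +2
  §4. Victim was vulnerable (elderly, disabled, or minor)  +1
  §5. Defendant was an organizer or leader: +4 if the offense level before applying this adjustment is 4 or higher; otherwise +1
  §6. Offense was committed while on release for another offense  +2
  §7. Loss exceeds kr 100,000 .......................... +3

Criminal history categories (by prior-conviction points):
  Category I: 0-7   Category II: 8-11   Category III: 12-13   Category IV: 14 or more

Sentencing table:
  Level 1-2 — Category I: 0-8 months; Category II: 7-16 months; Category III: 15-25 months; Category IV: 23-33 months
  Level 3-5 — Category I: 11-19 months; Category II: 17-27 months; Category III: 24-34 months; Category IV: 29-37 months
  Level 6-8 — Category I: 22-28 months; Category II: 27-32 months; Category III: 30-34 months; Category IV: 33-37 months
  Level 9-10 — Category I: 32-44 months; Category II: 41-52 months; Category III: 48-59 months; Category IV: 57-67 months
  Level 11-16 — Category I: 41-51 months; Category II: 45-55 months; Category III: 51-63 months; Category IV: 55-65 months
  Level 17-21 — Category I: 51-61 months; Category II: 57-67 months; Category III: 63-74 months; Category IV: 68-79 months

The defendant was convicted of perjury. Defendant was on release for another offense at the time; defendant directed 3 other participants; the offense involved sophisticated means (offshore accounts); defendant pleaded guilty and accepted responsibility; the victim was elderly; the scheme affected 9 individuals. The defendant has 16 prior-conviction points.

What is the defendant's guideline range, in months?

Base offense level for perjury: 8.
§1 applies: 8 + 3 = 11.
§2 applies: 11 − 1 = 10.
§3 applies: 10 + 2 = 12.
§4 applies: 12 + 1 = 13.
§5 applies (level before this adjustment is 13 ≥ 4, so +4): 13 + 4 = 17.
§6 applies: 17 + 2 = 19.
Final offense level: 19.
Criminal history: 16 prior points → Category IV (14+).
Level 19 falls in the 17-21 band.
Grid: Level 17-21 × Category IV = 68-79 months.

68-79 months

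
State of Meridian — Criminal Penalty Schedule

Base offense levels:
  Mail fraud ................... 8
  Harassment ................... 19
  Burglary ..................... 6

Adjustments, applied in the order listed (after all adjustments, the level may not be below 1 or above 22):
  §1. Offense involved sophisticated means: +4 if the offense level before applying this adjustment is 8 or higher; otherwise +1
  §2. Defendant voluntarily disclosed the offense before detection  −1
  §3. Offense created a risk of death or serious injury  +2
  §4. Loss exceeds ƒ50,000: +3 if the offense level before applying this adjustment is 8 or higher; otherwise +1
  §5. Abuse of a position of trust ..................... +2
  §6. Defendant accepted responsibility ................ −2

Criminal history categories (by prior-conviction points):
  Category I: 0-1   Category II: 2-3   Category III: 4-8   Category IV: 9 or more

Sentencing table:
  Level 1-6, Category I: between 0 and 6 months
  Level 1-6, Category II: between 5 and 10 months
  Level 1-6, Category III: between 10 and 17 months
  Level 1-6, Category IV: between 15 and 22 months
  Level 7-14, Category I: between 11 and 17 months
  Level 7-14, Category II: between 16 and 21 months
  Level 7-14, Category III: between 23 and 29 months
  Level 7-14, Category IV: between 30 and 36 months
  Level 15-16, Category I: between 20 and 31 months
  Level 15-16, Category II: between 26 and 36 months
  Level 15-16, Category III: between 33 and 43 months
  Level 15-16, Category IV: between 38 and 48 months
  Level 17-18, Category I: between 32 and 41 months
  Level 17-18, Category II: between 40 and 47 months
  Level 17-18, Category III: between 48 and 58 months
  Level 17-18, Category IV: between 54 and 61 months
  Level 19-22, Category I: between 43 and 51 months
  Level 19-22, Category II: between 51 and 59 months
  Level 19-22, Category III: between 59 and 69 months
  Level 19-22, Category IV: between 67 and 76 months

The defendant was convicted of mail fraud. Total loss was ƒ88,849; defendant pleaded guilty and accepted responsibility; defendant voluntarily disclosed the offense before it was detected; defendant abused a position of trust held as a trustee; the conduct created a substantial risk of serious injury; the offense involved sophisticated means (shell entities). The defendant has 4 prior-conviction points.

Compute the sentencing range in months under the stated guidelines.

33-43 months

Base offense level for mail fraud: 8.
§1 applies (level before this adjustment is 8 ≥ 8, so +4): 8 + 4 = 12.
§2 applies: 12 − 1 = 11.
§3 applies: 11 + 2 = 13.
§4 applies (level before this adjustment is 13 ≥ 8, so +3): 13 + 3 = 16.
§5 applies: 16 + 2 = 18.
§6 applies: 18 − 2 = 16.
Final offense level: 16.
Criminal history: 4 prior points → Category III (4-8).
Level 16 falls in the 15-16 band.
Grid: Level 15-16 × Category III = 33-43 months.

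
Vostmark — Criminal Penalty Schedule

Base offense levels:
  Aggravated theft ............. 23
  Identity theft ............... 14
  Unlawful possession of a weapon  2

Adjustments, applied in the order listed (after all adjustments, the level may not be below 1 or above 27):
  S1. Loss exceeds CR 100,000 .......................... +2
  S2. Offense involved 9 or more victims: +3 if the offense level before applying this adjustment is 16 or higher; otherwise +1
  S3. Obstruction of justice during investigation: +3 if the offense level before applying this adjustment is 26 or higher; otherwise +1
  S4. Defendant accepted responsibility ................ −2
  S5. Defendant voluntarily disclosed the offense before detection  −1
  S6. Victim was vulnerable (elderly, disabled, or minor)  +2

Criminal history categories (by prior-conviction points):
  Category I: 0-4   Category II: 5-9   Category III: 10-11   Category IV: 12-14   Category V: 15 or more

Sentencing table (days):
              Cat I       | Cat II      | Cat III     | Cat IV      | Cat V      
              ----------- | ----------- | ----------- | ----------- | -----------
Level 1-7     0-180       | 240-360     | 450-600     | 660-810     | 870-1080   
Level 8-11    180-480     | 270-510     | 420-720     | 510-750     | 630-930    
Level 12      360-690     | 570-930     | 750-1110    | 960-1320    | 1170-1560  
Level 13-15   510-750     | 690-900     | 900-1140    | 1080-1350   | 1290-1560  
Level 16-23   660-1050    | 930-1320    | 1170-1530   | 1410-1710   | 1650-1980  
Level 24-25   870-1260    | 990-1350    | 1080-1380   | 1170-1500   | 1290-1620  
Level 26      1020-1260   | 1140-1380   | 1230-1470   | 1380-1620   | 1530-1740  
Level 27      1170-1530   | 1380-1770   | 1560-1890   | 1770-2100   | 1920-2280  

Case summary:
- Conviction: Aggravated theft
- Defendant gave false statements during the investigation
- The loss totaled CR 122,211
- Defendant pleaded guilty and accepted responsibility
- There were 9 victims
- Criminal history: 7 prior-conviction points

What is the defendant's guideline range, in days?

Base offense level for aggravated theft: 23.
S1 applies: 23 + 2 = 25.
S2 applies (level before this adjustment is 25 ≥ 16, so +3): 25 + 3 = 28.
S3 applies (level before this adjustment is 28 ≥ 26, so +3): 28 + 3 = 31.
S4 applies: 31 − 2 = 29.
S6 does not apply.
Level 29 exceeds the maximum of 27; capped at 27.
Final offense level: 27.
Criminal history: 7 prior points → Category II (5-9).
Level 27 falls in the 27 band.
Grid: Level 27 × Category II = 1380-1770 days.

1380-1770 days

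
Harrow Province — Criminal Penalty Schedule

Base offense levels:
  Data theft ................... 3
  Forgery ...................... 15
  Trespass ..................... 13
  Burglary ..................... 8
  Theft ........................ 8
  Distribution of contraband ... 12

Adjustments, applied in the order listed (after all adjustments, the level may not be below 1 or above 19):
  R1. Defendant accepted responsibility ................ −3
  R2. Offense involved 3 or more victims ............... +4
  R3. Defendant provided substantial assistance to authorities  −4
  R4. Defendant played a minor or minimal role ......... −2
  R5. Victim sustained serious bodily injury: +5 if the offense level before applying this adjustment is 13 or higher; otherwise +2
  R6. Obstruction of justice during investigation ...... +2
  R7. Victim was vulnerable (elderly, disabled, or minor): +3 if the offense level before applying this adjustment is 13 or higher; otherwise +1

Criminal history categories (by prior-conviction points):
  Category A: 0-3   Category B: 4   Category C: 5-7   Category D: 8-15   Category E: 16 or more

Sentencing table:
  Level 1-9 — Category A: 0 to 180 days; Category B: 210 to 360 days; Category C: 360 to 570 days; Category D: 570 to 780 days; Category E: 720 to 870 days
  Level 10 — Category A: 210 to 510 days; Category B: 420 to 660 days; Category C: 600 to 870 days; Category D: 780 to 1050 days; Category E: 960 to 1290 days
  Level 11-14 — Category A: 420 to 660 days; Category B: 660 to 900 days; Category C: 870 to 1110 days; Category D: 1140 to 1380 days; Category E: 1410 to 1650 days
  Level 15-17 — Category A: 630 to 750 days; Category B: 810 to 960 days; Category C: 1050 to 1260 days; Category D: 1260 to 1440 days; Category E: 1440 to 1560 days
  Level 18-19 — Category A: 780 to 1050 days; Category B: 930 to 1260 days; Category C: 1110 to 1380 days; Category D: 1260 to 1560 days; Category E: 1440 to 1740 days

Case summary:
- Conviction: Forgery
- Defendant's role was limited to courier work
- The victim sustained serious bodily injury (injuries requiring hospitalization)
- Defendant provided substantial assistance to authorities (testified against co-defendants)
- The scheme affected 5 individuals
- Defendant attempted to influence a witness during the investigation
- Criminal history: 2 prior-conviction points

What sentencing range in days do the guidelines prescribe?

Base offense level for forgery: 15.
R2 applies: 15 + 4 = 19.
R3 applies: 19 − 4 = 15.
R4 applies: 15 − 2 = 13.
R5 applies (level before this adjustment is 13 ≥ 13, so +5): 13 + 5 = 18.
R6 applies: 18 + 2 = 20.
Level 20 exceeds the maximum of 19; capped at 19.
Final offense level: 19.
Criminal history: 2 prior points → Category A (0-3).
Level 19 falls in the 18-19 band.
Grid: Level 18-19 × Category A = 780-1050 days.

780-1050 days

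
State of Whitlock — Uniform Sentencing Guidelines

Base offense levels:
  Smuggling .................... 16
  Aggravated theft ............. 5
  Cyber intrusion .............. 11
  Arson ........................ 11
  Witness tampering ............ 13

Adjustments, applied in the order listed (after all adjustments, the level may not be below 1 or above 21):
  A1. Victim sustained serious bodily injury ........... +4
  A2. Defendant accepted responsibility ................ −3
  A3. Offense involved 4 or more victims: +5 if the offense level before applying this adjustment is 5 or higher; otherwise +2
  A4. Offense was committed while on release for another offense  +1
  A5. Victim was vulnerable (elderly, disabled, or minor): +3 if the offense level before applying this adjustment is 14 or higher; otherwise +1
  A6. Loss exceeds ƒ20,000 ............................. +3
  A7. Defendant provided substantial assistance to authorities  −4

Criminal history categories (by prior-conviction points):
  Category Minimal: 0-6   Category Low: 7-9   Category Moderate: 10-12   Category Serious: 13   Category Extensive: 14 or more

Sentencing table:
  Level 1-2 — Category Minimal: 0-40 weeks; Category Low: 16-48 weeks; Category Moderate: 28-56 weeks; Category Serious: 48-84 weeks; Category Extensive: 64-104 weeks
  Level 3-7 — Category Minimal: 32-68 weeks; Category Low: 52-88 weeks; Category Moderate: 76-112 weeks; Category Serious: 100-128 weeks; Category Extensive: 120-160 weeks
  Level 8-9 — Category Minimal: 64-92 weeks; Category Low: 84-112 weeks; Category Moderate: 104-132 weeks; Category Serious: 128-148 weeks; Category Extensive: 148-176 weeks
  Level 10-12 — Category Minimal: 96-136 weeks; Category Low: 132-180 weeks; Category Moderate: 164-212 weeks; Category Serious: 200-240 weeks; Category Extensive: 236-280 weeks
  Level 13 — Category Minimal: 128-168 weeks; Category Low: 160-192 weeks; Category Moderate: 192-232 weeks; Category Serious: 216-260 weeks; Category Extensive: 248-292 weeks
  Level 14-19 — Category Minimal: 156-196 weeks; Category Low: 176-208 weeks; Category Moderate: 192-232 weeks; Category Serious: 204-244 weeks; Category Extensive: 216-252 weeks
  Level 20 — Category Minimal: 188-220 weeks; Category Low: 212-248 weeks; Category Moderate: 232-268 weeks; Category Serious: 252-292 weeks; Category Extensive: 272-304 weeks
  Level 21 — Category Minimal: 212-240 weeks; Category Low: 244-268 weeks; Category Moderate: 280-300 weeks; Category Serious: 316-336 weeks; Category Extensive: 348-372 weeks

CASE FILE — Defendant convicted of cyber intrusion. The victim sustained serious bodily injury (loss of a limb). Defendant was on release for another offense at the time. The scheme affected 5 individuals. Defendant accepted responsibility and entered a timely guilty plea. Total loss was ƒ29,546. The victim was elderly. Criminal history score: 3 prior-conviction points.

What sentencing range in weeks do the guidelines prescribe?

212-240 weeks

Base offense level for cyber intrusion: 11.
A1 applies: 11 + 4 = 15.
A2 applies: 15 − 3 = 12.
A3 applies (level before this adjustment is 12 ≥ 5, so +5): 12 + 5 = 17.
A4 applies: 17 + 1 = 18.
A5 applies (level before this adjustment is 18 ≥ 14, so +3): 18 + 3 = 21.
A6 applies: 21 + 3 = 24.
Level 24 exceeds the maximum of 21; capped at 21.
Final offense level: 21.
Criminal history: 3 prior points → Category Minimal (0-6).
Level 21 falls in the 21 band.
Grid: Level 21 × Category Minimal = 212-240 weeks.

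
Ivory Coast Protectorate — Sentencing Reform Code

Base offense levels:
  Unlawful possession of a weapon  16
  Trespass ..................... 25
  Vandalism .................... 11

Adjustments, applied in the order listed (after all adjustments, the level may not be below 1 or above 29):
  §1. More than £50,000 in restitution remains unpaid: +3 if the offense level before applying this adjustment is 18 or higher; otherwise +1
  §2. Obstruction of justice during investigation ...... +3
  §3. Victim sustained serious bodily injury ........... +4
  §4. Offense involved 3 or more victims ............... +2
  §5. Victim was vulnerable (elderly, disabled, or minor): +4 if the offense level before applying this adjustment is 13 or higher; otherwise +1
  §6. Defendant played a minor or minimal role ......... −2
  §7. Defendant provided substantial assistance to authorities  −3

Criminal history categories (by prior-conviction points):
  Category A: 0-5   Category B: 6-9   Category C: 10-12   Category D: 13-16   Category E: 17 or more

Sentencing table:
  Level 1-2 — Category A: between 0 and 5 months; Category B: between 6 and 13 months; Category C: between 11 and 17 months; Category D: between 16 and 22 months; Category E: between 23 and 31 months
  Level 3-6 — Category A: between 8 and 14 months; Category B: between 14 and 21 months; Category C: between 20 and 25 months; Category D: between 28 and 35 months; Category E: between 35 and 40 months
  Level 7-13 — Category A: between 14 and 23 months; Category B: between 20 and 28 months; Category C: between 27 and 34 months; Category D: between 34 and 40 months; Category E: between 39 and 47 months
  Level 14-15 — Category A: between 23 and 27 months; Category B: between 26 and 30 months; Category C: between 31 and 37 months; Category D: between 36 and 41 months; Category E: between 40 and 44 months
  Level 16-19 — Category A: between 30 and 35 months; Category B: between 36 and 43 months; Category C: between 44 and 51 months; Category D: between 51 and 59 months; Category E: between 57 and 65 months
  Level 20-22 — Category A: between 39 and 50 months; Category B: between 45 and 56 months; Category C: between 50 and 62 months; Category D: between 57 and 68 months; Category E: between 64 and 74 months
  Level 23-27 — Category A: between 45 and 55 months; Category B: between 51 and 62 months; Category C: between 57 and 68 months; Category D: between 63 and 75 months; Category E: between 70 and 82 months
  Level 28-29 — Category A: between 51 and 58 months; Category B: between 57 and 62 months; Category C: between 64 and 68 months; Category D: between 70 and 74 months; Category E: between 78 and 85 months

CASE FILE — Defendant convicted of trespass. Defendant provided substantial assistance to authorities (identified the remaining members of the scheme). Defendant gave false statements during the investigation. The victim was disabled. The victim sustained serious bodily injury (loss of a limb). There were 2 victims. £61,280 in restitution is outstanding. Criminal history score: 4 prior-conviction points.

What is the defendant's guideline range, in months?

51-58 months

Base offense level for trespass: 25.
§1 applies (level before this adjustment is 25 ≥ 18, so +3): 25 + 3 = 28.
§2 applies: 28 + 3 = 31.
§3 applies: 31 + 4 = 35.
§5 applies (level before this adjustment is 35 ≥ 13, so +4): 35 + 4 = 39.
§7 applies: 39 − 3 = 36.
Level 36 exceeds the maximum of 29; capped at 29.
Final offense level: 29.
Criminal history: 4 prior points → Category A (0-5).
Level 29 falls in the 28-29 band.
Grid: Level 28-29 × Category A = 51-58 months.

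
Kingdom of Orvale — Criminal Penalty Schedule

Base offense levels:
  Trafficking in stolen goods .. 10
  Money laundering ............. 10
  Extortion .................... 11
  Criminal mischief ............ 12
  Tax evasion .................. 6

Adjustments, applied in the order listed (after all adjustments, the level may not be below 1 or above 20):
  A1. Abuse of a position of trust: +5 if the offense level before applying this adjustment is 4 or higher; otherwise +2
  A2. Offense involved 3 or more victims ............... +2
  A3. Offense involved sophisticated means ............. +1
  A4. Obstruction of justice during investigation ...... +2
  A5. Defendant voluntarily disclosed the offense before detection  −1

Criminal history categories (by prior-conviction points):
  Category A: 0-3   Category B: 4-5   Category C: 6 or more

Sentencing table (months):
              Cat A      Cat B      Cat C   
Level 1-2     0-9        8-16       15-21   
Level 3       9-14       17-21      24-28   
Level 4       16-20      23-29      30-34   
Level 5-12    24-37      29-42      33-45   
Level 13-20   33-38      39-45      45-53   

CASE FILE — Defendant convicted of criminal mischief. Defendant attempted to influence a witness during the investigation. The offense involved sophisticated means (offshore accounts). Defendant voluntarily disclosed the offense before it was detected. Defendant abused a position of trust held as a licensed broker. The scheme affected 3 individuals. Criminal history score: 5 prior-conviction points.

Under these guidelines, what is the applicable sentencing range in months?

39-45 months

Base offense level for criminal mischief: 12.
A1 applies (level before this adjustment is 12 ≥ 4, so +5): 12 + 5 = 17.
A2 applies: 17 + 2 = 19.
A3 applies: 19 + 1 = 20.
A4 applies: 20 + 2 = 22.
A5 applies: 22 − 1 = 21.
Level 21 exceeds the maximum of 20; capped at 20.
Final offense level: 20.
Criminal history: 5 prior points → Category B (4-5).
Level 20 falls in the 13-20 band.
Grid: Level 13-20 × Category B = 39-45 months.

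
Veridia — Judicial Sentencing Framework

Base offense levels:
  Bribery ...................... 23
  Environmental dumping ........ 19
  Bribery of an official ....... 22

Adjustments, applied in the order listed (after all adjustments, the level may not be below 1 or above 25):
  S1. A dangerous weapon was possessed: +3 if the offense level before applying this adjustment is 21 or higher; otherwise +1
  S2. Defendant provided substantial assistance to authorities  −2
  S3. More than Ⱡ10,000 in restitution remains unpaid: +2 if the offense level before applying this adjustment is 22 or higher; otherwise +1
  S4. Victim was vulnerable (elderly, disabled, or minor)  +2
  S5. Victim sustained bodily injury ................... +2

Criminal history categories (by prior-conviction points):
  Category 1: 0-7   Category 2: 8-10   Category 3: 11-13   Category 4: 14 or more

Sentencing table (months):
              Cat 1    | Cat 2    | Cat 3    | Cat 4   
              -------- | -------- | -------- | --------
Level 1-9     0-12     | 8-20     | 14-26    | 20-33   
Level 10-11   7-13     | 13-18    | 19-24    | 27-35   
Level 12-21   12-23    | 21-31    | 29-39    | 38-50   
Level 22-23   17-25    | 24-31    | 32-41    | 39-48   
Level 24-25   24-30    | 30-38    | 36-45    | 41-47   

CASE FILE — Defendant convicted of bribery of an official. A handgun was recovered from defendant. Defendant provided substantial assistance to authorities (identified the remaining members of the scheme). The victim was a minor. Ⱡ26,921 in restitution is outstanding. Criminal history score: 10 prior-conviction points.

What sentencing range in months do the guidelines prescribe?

30-38 months

Base offense level for bribery of an official: 22.
S1 applies (level before this adjustment is 22 ≥ 21, so +3): 22 + 3 = 25.
S2 applies: 25 − 2 = 23.
S3 applies (level before this adjustment is 23 ≥ 22, so +2): 23 + 2 = 25.
S4 applies: 25 + 2 = 27.
S5 does not apply.
Level 27 exceeds the maximum of 25; capped at 25.
Final offense level: 25.
Criminal history: 10 prior points → Category 2 (8-10).
Level 25 falls in the 24-25 band.
Grid: Level 24-25 × Category 2 = 30-38 months.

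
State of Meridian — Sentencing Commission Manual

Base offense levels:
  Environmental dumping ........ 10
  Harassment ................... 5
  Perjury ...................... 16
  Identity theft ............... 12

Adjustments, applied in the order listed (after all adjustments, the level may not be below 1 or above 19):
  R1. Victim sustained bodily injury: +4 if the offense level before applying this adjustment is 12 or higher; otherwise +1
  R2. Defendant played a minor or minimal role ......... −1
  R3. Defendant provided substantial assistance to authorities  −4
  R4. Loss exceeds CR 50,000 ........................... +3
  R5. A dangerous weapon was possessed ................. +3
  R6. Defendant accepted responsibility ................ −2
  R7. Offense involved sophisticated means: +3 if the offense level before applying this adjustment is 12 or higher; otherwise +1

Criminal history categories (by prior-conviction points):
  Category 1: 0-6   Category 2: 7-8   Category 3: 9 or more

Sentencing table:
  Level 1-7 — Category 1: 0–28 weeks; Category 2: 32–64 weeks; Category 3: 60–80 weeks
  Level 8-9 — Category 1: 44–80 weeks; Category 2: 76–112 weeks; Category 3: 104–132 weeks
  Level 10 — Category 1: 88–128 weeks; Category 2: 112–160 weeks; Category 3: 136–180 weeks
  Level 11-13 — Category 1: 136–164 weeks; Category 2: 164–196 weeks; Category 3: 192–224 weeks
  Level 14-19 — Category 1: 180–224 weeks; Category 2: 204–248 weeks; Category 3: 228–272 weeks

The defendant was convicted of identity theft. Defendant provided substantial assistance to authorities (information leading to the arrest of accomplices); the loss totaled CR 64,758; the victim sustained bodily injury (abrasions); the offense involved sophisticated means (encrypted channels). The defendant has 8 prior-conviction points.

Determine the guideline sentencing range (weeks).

Base offense level for identity theft: 12.
R1 applies (level before this adjustment is 12 ≥ 12, so +4): 12 + 4 = 16.
R2 does not apply.
R3 applies: 16 − 4 = 12.
R4 applies: 12 + 3 = 15.
R6 does not apply.
R7 applies (level before this adjustment is 15 ≥ 12, so +3): 15 + 3 = 18.
Final offense level: 18.
Criminal history: 8 prior points → Category 2 (7-8).
Level 18 falls in the 14-19 band.
Grid: Level 14-19 × Category 2 = 204-248 weeks.

204-248 weeks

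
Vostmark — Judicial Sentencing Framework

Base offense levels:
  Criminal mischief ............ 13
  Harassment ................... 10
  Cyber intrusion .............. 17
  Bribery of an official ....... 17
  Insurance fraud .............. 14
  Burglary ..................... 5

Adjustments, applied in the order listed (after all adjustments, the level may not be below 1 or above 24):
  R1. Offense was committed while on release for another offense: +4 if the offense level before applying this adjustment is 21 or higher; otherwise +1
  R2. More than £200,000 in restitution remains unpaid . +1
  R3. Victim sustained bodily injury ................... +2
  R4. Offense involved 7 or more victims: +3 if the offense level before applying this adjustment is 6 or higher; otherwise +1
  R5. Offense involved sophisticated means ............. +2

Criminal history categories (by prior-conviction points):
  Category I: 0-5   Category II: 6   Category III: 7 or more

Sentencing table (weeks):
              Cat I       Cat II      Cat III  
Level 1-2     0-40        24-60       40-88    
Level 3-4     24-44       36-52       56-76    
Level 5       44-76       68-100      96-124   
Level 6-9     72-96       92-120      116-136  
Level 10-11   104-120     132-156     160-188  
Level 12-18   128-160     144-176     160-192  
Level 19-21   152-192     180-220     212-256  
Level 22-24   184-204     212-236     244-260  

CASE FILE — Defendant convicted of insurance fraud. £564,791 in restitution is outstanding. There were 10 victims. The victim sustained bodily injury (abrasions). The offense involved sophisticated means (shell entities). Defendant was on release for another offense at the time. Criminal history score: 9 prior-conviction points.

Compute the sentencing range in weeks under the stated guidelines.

Base offense level for insurance fraud: 14.
R1 applies (level before this adjustment is 14 < 21, so +1): 14 + 1 = 15.
R2 applies: 15 + 1 = 16.
R3 applies: 16 + 2 = 18.
R4 applies (level before this adjustment is 18 ≥ 6, so +3): 18 + 3 = 21.
R5 applies: 21 + 2 = 23.
Final offense level: 23.
Criminal history: 9 prior points → Category III (7+).
Level 23 falls in the 22-24 band.
Grid: Level 22-24 × Category III = 244-260 weeks.

244-260 weeks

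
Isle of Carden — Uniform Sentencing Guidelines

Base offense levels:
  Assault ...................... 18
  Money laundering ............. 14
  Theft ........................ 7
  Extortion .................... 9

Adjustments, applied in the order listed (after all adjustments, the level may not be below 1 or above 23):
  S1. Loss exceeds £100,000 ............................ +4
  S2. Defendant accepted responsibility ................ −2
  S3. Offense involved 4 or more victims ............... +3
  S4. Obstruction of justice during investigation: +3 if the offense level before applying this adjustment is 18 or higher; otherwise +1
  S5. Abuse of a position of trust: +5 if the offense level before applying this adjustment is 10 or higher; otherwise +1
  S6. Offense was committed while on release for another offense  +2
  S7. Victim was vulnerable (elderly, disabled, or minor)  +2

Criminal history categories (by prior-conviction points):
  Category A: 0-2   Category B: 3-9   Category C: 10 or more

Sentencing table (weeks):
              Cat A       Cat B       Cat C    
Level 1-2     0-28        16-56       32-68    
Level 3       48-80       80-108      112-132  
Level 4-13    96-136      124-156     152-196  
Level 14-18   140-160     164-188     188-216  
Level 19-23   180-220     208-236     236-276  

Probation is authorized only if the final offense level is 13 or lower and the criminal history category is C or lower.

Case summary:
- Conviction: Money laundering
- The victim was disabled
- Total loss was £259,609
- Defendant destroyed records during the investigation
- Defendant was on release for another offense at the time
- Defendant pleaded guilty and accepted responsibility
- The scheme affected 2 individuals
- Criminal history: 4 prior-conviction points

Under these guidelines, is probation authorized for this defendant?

No

Base offense level for money laundering: 14.
S1 applies: 14 + 4 = 18.
S2 applies: 18 − 2 = 16.
S3 does not apply.
S4 applies (level before this adjustment is 16 < 18, so +1): 16 + 1 = 17.
S5 does not apply.
S6 applies: 17 + 2 = 19.
S7 applies: 19 + 2 = 21.
Final offense level: 21.
Criminal history: 4 prior points → Category B (3-9).
Level 21 falls in the 19-23 band.
Grid: Level 19-23 × Category B = 208-236 weeks.
Probation check: level 21 > 13 and category B ≤ C → not eligible.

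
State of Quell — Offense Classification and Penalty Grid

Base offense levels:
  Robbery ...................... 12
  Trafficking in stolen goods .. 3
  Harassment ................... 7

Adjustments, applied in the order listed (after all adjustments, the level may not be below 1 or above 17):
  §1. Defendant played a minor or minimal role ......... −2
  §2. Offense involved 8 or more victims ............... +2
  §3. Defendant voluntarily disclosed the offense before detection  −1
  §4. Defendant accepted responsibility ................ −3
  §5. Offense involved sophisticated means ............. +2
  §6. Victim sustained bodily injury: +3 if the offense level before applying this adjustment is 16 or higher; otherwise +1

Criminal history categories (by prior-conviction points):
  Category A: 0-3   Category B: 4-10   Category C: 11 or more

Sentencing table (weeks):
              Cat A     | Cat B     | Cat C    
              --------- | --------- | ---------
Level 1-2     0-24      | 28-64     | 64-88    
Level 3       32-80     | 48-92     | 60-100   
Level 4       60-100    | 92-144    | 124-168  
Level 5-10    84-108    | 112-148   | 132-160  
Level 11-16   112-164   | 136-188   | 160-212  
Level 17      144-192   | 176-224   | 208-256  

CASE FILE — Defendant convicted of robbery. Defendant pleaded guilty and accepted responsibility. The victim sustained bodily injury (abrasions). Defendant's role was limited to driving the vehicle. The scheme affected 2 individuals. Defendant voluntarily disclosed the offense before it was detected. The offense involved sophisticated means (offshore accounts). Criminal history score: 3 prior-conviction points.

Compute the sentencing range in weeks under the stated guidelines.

84-108 weeks

Base offense level for robbery: 12.
§1 applies: 12 − 2 = 10.
§2 does not apply.
§3 applies: 10 − 1 = 9.
§4 applies: 9 − 3 = 6.
§5 applies: 6 + 2 = 8.
§6 applies (level before this adjustment is 8 < 16, so +1): 8 + 1 = 9.
Final offense level: 9.
Criminal history: 3 prior points → Category A (0-3).
Level 9 falls in the 5-10 band.
Grid: Level 5-10 × Category A = 84-108 weeks.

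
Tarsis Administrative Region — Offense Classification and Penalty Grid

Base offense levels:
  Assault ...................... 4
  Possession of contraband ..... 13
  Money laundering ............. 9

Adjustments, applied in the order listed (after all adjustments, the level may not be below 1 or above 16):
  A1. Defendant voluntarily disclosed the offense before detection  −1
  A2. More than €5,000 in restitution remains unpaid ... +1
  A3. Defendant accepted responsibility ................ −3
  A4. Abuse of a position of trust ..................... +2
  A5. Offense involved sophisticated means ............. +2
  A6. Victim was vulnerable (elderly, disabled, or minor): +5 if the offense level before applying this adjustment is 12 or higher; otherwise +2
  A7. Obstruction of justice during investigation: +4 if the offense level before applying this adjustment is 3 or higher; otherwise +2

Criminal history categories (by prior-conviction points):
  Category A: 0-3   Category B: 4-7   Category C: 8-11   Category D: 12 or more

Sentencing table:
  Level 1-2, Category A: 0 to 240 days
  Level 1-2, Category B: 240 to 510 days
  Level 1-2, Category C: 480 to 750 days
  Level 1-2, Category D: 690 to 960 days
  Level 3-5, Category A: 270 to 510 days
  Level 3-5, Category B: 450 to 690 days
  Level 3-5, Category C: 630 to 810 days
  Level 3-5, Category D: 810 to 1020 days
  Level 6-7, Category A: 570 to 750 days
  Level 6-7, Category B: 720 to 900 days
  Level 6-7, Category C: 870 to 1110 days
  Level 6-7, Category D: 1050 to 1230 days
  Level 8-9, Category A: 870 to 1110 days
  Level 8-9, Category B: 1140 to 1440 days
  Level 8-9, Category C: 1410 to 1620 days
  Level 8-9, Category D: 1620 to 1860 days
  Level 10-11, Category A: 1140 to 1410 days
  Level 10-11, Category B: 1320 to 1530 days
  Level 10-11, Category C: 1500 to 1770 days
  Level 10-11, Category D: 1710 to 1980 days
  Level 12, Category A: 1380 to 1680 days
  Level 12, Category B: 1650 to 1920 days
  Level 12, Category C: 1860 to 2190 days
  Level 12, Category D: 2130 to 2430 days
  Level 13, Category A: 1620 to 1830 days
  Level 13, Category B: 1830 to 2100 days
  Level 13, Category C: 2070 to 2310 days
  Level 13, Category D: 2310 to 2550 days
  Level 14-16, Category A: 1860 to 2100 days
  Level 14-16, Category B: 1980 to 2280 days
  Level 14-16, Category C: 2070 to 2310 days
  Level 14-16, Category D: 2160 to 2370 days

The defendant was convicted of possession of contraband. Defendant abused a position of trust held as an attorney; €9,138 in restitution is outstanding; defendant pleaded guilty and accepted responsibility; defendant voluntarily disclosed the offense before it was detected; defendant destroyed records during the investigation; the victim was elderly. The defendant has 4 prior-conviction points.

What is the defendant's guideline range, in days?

Base offense level for possession of contraband: 13.
A1 applies: 13 − 1 = 12.
A2 applies: 12 + 1 = 13.
A3 applies: 13 − 3 = 10.
A4 applies: 10 + 2 = 12.
A6 applies (level before this adjustment is 12 ≥ 12, so +5): 12 + 5 = 17.
A7 applies (level before this adjustment is 17 ≥ 3, so +4): 17 + 4 = 21.
Level 21 exceeds the maximum of 16; capped at 16.
Final offense level: 16.
Criminal history: 4 prior points → Category B (4-7).
Level 16 falls in the 14-16 band.
Grid: Level 14-16 × Category B = 1980-2280 days.

1980-2280 days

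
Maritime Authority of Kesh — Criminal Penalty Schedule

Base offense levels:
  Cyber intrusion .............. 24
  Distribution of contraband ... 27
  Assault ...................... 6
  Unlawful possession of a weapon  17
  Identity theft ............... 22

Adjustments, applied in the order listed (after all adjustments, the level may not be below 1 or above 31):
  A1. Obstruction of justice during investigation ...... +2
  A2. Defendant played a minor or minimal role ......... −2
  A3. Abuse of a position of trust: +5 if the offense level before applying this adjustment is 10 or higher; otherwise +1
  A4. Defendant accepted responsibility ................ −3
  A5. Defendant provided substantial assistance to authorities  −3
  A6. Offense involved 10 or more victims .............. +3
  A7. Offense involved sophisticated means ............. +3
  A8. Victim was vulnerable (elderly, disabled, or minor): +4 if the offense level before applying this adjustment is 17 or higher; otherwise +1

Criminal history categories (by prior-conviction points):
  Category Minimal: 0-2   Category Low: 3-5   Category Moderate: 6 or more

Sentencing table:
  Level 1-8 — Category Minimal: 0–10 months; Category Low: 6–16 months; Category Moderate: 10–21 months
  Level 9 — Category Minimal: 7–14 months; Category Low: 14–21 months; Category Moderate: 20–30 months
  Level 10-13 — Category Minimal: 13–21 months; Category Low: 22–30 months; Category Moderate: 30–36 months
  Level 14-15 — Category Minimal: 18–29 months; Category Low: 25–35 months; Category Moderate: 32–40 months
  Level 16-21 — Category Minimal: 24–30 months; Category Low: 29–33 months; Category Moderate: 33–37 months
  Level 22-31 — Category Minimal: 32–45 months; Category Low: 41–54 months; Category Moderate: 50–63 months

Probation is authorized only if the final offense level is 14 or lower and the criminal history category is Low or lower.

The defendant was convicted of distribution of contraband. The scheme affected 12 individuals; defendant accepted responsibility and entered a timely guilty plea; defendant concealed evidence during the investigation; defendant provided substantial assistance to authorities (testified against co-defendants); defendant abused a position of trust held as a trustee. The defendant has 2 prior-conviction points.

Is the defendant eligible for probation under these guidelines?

Base offense level for distribution of contraband: 27.
A1 applies: 27 + 2 = 29.
A3 applies (level before this adjustment is 29 ≥ 10, so +5): 29 + 5 = 34.
A4 applies: 34 − 3 = 31.
A5 applies: 31 − 3 = 28.
A6 applies: 28 + 3 = 31.
A8 does not apply.
Final offense level: 31.
Criminal history: 2 prior points → Category Minimal (0-2).
Level 31 falls in the 22-31 band.
Grid: Level 22-31 × Category Minimal = 32-45 months.
Probation check: level 31 > 14 and category Minimal ≤ Low → not eligible.

No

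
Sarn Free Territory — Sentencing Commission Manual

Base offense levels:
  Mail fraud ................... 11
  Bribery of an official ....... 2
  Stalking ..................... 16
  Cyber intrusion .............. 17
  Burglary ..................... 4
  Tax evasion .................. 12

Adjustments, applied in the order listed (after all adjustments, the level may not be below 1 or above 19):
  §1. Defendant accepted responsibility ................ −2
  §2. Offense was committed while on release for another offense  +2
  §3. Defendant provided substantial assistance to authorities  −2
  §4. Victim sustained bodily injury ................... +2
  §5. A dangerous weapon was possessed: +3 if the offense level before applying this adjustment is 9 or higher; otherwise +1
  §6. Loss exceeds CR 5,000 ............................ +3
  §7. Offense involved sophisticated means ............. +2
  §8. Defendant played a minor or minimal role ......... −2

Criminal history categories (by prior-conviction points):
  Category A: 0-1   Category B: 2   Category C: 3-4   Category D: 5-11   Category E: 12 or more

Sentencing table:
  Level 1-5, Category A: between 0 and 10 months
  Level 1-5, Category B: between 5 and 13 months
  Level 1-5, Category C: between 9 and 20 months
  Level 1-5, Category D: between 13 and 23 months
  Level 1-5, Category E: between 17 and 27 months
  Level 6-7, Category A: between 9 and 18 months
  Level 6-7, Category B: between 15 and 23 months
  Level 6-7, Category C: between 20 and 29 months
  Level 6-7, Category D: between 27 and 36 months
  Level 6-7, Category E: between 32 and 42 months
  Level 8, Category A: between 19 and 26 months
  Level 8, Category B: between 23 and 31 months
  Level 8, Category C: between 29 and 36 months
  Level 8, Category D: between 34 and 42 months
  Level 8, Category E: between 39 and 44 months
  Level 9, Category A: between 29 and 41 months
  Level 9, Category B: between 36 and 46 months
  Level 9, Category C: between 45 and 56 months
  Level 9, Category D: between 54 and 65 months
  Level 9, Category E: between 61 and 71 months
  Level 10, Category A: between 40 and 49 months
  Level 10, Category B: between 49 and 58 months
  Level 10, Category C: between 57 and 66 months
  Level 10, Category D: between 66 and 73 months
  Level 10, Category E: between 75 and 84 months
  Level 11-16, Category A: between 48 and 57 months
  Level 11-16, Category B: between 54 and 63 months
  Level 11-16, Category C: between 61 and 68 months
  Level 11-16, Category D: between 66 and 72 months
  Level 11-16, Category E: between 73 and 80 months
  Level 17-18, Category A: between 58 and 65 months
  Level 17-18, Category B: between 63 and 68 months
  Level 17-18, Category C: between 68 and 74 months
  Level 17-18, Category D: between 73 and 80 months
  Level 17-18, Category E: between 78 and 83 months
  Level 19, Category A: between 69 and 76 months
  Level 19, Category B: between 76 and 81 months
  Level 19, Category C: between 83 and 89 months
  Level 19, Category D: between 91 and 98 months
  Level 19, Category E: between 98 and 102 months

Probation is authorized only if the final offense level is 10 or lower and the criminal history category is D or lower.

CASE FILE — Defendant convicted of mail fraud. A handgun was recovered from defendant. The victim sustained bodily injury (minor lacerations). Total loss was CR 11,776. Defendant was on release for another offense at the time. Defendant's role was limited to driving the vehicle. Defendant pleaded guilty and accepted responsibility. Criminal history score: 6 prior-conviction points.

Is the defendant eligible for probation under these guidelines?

Base offense level for mail fraud: 11.
§1 applies: 11 − 2 = 9.
§2 applies: 9 + 2 = 11.
§4 applies: 11 + 2 = 13.
§5 applies (level before this adjustment is 13 ≥ 9, so +3): 13 + 3 = 16.
§6 applies: 16 + 3 = 19.
§8 applies: 19 − 2 = 17.
Final offense level: 17.
Criminal history: 6 prior points → Category D (5-11).
Level 17 falls in the 17-18 band.
Grid: Level 17-18 × Category D = 73-80 months.
Probation check: level 17 > 10 and category D ≤ D → not eligible.

No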